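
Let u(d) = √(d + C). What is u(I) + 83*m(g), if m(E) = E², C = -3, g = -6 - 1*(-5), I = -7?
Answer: 83 + I*√10 ≈ 83.0 + 3.1623*I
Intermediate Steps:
g = -1 (g = -6 + 5 = -1)
u(d) = √(-3 + d) (u(d) = √(d - 3) = √(-3 + d))
u(I) + 83*m(g) = √(-3 - 7) + 83*(-1)² = √(-10) + 83*1 = I*√10 + 83 = 83 + I*√10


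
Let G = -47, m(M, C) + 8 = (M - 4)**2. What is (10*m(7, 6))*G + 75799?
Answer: 75329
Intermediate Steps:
m(M, C) = -8 + (-4 + M)**2 (m(M, C) = -8 + (M - 4)**2 = -8 + (-4 + M)**2)
(10*m(7, 6))*G + 75799 = (10*(-8 + (-4 + 7)**2))*(-47) + 75799 = (10*(-8 + 3**2))*(-47) + 75799 = (10*(-8 + 9))*(-47) + 75799 = (10*1)*(-47) + 75799 = 10*(-47) + 75799 = -470 + 75799 = 75329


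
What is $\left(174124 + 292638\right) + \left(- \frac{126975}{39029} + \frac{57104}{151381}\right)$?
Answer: $\frac{2757729149718879}{5908249049} \approx 4.6676 \cdot 10^{5}$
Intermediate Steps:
$\left(174124 + 292638\right) + \left(- \frac{126975}{39029} + \frac{57104}{151381}\right) = 466762 + \left(\left(-126975\right) \frac{1}{39029} + 57104 \cdot \frac{1}{151381}\right) = 466762 + \left(- \frac{126975}{39029} + \frac{57104}{151381}\right) = 466762 - \frac{16992890459}{5908249049} = \frac{2757729149718879}{5908249049}$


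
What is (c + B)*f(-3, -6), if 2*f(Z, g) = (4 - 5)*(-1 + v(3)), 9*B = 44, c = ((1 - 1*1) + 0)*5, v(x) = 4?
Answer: -22/3 ≈ -7.3333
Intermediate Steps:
c = 0 (c = ((1 - 1) + 0)*5 = (0 + 0)*5 = 0*5 = 0)
B = 44/9 (B = (1/9)*44 = 44/9 ≈ 4.8889)
f(Z, g) = -3/2 (f(Z, g) = ((4 - 5)*(-1 + 4))/2 = (-1*3)/2 = (1/2)*(-3) = -3/2)
(c + B)*f(-3, -6) = (0 + 44/9)*(-3/2) = (44/9)*(-3/2) = -22/3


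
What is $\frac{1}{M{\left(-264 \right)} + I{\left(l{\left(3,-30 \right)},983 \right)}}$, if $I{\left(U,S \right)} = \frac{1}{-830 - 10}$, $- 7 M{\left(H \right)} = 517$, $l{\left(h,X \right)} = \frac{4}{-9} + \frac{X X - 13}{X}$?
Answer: $- \frac{120}{8863} \approx -0.013539$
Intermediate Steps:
$l{\left(h,X \right)} = - \frac{4}{9} + \frac{-13 + X^{2}}{X}$ ($l{\left(h,X \right)} = 4 \left(- \frac{1}{9}\right) + \frac{X^{2} - 13}{X} = - \frac{4}{9} + \frac{-13 + X^{2}}{X}$)
$M{\left(H \right)} = - \frac{517}{7}$ ($M{\left(H \right)} = \left(- \frac{1}{7}\right) 517 = - \frac{517}{7}$)
$I{\left(U,S \right)} = - \frac{1}{840}$ ($I{\left(U,S \right)} = \frac{1}{-840} = - \frac{1}{840}$)
$\frac{1}{M{\left(-264 \right)} + I{\left(l{\left(3,-30 \right)},983 \right)}} = \frac{1}{- \frac{517}{7} - \frac{1}{840}} = \frac{1}{- \frac{8863}{120}} = - \frac{120}{8863}$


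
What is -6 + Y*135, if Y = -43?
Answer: -5811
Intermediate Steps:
-6 + Y*135 = -6 - 43*135 = -6 - 5805 = -5811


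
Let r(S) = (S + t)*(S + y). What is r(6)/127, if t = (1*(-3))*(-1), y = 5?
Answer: 99/127 ≈ 0.77953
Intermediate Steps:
t = 3 (t = -3*(-1) = 3)
r(S) = (3 + S)*(5 + S) (r(S) = (S + 3)*(S + 5) = (3 + S)*(5 + S))
r(6)/127 = (15 + 6² + 8*6)/127 = (15 + 36 + 48)/127 = (1/127)*99 = 99/127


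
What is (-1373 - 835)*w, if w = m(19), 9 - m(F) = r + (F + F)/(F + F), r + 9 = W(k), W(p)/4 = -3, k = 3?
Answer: -64032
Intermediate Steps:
W(p) = -12 (W(p) = 4*(-3) = -12)
r = -21 (r = -9 - 12 = -21)
m(F) = 29 (m(F) = 9 - (-21 + (F + F)/(F + F)) = 9 - (-21 + (2*F)/((2*F))) = 9 - (-21 + (2*F)*(1/(2*F))) = 9 - (-21 + 1) = 9 - 1*(-20) = 9 + 20 = 29)
w = 29
(-1373 - 835)*w = (-1373 - 835)*29 = -2208*29 = -64032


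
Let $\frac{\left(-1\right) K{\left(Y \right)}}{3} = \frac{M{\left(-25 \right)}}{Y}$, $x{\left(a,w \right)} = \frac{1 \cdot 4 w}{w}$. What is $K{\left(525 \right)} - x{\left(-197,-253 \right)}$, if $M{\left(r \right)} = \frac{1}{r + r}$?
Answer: $- \frac{34999}{8750} \approx -3.9999$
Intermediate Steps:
$x{\left(a,w \right)} = 4$ ($x{\left(a,w \right)} = \frac{4 w}{w} = 4$)
$M{\left(r \right)} = \frac{1}{2 r}$
$K{\left(Y \right)} = \frac{3}{50 Y}$ ($K{\left(Y \right)} = - 3 \frac{\frac{1}{2} \frac{1}{-25}}{Y} = - 3 \frac{\frac{1}{2} \left(- \frac{1}{25}\right)}{Y} = - 3 \left(- \frac{1}{50 Y}\right) = \frac{3}{50 Y}$)
$K{\left(525 \right)} - x{\left(-197,-253 \right)} = \frac{3}{50 \cdot 525} - 4 = \frac{3}{50} \cdot \frac{1}{525} - 4 = \frac{1}{8750} - 4 = - \frac{34999}{8750}$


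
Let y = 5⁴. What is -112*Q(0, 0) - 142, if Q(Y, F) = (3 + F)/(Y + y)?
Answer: -89086/625 ≈ -142.54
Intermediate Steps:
y = 625
Q(Y, F) = (3 + F)/(625 + Y) (Q(Y, F) = (3 + F)/(Y + 625) = (3 + F)/(625 + Y))
-112*Q(0, 0) - 142 = -112*(3 + 0)/(625 + 0) - 142 = -112*3/625 - 142 = -336/625 - 142 = -89086/625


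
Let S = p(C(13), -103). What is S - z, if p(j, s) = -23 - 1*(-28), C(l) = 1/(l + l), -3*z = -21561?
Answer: -7182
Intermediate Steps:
z = 7187 (z = -⅓*(-21561) = 7187)
C(l) = 1/(2*l)
p(j, s) = 5 (p(j, s) = -23 + 28 = 5)
S = 5
S - z = 5 - 1*7187 = 5 - 7187 = -7182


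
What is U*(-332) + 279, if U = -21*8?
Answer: 56055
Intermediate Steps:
U = -168
U*(-332) + 279 = -168*(-332) + 279 = 55776 + 279 = 56055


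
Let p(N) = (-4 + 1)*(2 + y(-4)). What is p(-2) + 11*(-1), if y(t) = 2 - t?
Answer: -35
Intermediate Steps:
p(N) = -24 (p(N) = (-4 + 1)*(2 + (2 - 1*(-4))) = -3*(2 + (2 + 4)) = -3*(2 + 6) = -3*8 = -24)
p(-2) + 11*(-1) = -24 + 11*(-1) = -24 - 11 = -35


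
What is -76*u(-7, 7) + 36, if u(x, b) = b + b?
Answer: -1028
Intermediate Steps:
u(x, b) = 2*b
-76*u(-7, 7) + 36 = -152*7 + 36 = -76*14 + 36 = -1064 + 36 = -1028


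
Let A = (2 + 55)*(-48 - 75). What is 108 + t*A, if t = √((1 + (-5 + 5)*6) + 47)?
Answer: 108 - 28044*√3 ≈ -48466.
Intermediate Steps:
A = -7011 (A = 57*(-123) = -7011)
t = 4*√3 (t = √((1 + 0*6) + 47) = √((1 + 0) + 47) = √(1 + 47) = √48 = 4*√3 ≈ 6.9282)
108 + t*A = 108 + (4*√3)*(-7011) = 108 - 28044*√3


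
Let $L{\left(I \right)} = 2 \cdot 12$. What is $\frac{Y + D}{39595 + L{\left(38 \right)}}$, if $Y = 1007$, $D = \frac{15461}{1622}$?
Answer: $\frac{1648815}{64262018} \approx 0.025658$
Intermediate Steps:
$L{\left(I \right)} = 24$
$D = \frac{15461}{1622}$ ($D = 15461 \cdot \frac{1}{1622} = \frac{15461}{1622} \approx 9.5321$)
$\frac{Y + D}{39595 + L{\left(38 \right)}} = \frac{1007 + \frac{15461}{1622}}{39595 + 24} = \frac{1648815}{1622 \cdot 39619} = \frac{1648815}{1622} \cdot \frac{1}{39619} = \frac{1648815}{64262018}$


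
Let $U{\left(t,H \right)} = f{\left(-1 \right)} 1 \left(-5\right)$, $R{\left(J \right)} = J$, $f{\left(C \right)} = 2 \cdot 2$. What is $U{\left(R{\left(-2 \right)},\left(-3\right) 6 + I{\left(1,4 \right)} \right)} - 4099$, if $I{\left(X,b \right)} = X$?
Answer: $-4119$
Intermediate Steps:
$f{\left(C \right)} = 4$
$U{\left(t,H \right)} = -20$ ($U{\left(t,H \right)} = 4 \cdot 1 \left(-5\right) = 4 \left(-5\right) = -20$)
$U{\left(R{\left(-2 \right)},\left(-3\right) 6 + I{\left(1,4 \right)} \right)} - 4099 = -20 - 4099 = -4119$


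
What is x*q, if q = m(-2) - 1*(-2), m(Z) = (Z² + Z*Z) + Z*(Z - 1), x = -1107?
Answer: -17712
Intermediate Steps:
m(Z) = 2*Z² + Z*(-1 + Z) (m(Z) = (Z² + Z²) + Z*(-1 + Z) = 2*Z² + Z*(-1 + Z))
q = 16 (q = -2*(-1 + 3*(-2)) - 1*(-2) = -2*(-1 - 6) + 2 = -2*(-7) + 2 = 14 + 2 = 16)
x*q = -1107*16 = -17712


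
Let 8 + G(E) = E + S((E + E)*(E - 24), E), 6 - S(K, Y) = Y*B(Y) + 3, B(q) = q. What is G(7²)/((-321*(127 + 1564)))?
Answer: 2357/542811 ≈ 0.0043422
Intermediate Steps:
S(K, Y) = 3 - Y² (S(K, Y) = 6 - (Y*Y + 3) = 6 - (Y² + 3) = 6 - (3 + Y²) = 6 + (-3 - Y²) = 3 - Y²)
G(E) = -5 + E - E² (G(E) = -8 + (E + (3 - E²)) = -8 + (3 + E - E²) = -5 + E - E²)
G(7²)/((-321*(127 + 1564))) = (-5 + 7² - (7²)²)/((-321*(127 + 1564))) = (-5 + 49 - 1*49²)/((-321*1691)) = (-5 + 49 - 1*2401)/(-542811) = (-5 + 49 - 2401)*(-1/542811) = -2357*(-1/542811) = 2357/542811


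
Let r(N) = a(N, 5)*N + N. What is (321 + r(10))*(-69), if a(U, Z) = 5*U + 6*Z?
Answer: -78039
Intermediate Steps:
r(N) = N + N*(30 + 5*N) (r(N) = (5*N + 6*5)*N + N = (5*N + 30)*N + N = (30 + 5*N)*N + N = N*(30 + 5*N) + N = N + N*(30 + 5*N))
(321 + r(10))*(-69) = (321 + 10*(31 + 5*10))*(-69) = (321 + 10*(31 + 50))*(-69) = (321 + 10*81)*(-69) = (321 + 810)*(-69) = 1131*(-69) = -78039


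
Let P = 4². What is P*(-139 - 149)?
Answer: -4608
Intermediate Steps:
P = 16
P*(-139 - 149) = 16*(-139 - 149) = 16*(-288) = -4608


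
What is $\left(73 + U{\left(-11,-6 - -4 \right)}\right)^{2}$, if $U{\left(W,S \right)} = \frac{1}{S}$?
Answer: $\frac{21025}{4} \approx 5256.3$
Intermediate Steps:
$\left(73 + U{\left(-11,-6 - -4 \right)}\right)^{2} = \left(73 + \frac{1}{-6 - -4}\right)^{2} = \left(73 + \frac{1}{-6 + 4}\right)^{2} = \left(73 + \frac{1}{-2}\right)^{2} = \left(73 - \frac{1}{2}\right)^{2} = \left(\frac{145}{2}\right)^{2} = \frac{21025}{4}$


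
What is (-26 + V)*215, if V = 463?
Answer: 93955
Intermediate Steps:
(-26 + V)*215 = (-26 + 463)*215 = 437*215 = 93955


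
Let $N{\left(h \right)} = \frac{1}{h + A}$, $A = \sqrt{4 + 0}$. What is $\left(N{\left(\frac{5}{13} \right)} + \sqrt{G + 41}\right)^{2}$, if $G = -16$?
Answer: $\frac{28224}{961} \approx 29.369$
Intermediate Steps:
$A = 2$ ($A = \sqrt{4} = 2$)
$N{\left(h \right)} = \frac{1}{2 + h}$ ($N{\left(h \right)} = \frac{1}{h + 2} = \frac{1}{2 + h}$)
$\left(N{\left(\frac{5}{13} \right)} + \sqrt{G + 41}\right)^{2} = \left(\frac{1}{2 + \frac{5}{13}} + \sqrt{-16 + 41}\right)^{2} = \left(\frac{1}{2 + 5 \cdot \frac{1}{13}} + \sqrt{25}\right)^{2} = \left(\frac{1}{2 + \frac{5}{13}} + 5\right)^{2} = \left(\frac{1}{\frac{31}{13}} + 5\right)^{2} = \left(\frac{13}{31} + 5\right)^{2} = \left(\frac{168}{31}\right)^{2} = \frac{28224}{961}$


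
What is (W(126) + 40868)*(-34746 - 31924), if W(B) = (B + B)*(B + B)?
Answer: -6958481240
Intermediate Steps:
W(B) = 4*B**2 (W(B) = (2*B)*(2*B) = 4*B**2)
(W(126) + 40868)*(-34746 - 31924) = (4*126**2 + 40868)*(-34746 - 31924) = (4*15876 + 40868)*(-66670) = (63504 + 40868)*(-66670) = 104372*(-66670) = -6958481240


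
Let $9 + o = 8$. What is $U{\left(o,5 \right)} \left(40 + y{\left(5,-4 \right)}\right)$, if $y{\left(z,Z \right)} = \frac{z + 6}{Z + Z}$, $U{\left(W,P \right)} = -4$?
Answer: $- \frac{309}{2} \approx -154.5$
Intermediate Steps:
$o = -1$ ($o = -9 + 8 = -1$)
$y{\left(z,Z \right)} = \frac{6 + z}{2 Z}$
$U{\left(o,5 \right)} \left(40 + y{\left(5,-4 \right)}\right) = - 4 \left(40 + \frac{6 + 5}{2 \left(-4\right)}\right) = - 4 \left(40 + \frac{1}{2} \left(- \frac{1}{4}\right) 11\right) = - 4 \left(40 - \frac{11}{8}\right) = \left(-4\right) \frac{309}{8} = - \frac{309}{2}$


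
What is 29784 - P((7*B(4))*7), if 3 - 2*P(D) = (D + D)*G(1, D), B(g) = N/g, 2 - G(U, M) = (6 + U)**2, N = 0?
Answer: 59565/2 ≈ 29783.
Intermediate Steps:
G(U, M) = 2 - (6 + U)**2
B(g) = 0 (B(g) = 0/g = 0)
P(D) = 3/2 + 47*D (P(D) = 3/2 - (D + D)*(2 - (6 + 1)**2)/2 = 3/2 - 2*D*(2 - 1*7**2)/2 = 3/2 - 2*D*(2 - 1*49)/2 = 3/2 - 2*D*(2 - 49)/2 = 3/2 - 2*D*(-47)/2 = 3/2 - (-47)*D = 3/2 + 47*D)
29784 - P((7*B(4))*7) = 29784 - (3/2 + 47*((7*0)*7)) = 29784 - (3/2 + 47*(0*7)) = 29784 - (3/2 + 47*0) = 29784 - (3/2 + 0) = 29784 - 1*3/2 = 29784 - 3/2 = 59565/2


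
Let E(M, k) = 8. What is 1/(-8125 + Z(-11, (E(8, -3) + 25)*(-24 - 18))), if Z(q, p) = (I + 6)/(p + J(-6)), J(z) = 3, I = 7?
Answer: -1383/11236888 ≈ -0.00012308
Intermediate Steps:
Z(q, p) = 13/(3 + p) (Z(q, p) = (7 + 6)/(p + 3) = 13/(3 + p))
1/(-8125 + Z(-11, (E(8, -3) + 25)*(-24 - 18))) = 1/(-8125 + 13/(3 + (8 + 25)*(-24 - 18))) = 1/(-8125 + 13/(3 + 33*(-42))) = 1/(-8125 + 13/(3 - 1386)) = 1/(-8125 + 13/(-1383)) = 1/(-8125 + 13*(-1/1383)) = 1/(-8125 - 13/1383) = 1/(-11236888/1383) = -1383/11236888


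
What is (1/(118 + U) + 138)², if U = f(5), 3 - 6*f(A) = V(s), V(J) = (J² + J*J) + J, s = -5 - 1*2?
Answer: 1830385089/96100 ≈ 19047.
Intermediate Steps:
s = -7 (s = -5 - 2 = -7)
V(J) = J + 2*J² (V(J) = (J² + J²) + J = 2*J² + J = J + 2*J²)
f(A) = -44/3 (f(A) = ½ - (-7)*(1 + 2*(-7))/6 = ½ - (-7)*(1 - 14)/6 = ½ - (-7)*(-13)/6 = ½ - ⅙*91 = ½ - 91/6 = -44/3)
U = -44/3 ≈ -14.667
(1/(118 + U) + 138)² = (1/(118 - 44/3) + 138)² = (1/(310/3) + 138)² = (3/310 + 138)² = (42783/310)² = 1830385089/96100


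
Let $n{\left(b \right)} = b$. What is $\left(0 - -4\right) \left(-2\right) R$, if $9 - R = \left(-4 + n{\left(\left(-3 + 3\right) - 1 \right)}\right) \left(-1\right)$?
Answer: $-32$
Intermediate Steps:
$R = 4$ ($R = 9 - \left(-4 + \left(\left(-3 + 3\right) - 1\right)\right) \left(-1\right) = 9 - \left(-4 + \left(0 - 1\right)\right) \left(-1\right) = 9 - \left(-4 - 1\right) \left(-1\right) = 9 - \left(-5\right) \left(-1\right) = 9 - 5 = 4$)
$\left(0 - -4\right) \left(-2\right) R = \left(0 - -4\right) \left(-2\right) 4 = \left(0 + 4\right) \left(-2\right) 4 = 4 \left(-2\right) 4 = \left(-8\right) 4 = -32$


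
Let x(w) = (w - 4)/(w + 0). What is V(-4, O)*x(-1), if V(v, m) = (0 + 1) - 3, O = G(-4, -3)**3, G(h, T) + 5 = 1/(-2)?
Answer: -10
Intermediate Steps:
G(h, T) = -11/2 (G(h, T) = -5 + 1/(-2) = -5 - 1/2 = -11/2)
x(w) = (-4 + w)/w
O = -1331/8 (O = (-11/2)**3 = -1331/8 ≈ -166.38)
V(v, m) = -2 (V(v, m) = 1 - 3 = -2)
V(-4, O)*x(-1) = -2*(-4 - 1)/(-1) = -(-2)*(-5) = -2*5 = -10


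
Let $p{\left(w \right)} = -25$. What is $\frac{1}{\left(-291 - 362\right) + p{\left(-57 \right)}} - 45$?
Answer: $- \frac{30511}{678} \approx -45.001$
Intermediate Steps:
$\frac{1}{\left(-291 - 362\right) + p{\left(-57 \right)}} - 45 = \frac{1}{\left(-291 - 362\right) - 25} - 45 = \frac{1}{-653 - 25} - 45 = \frac{1}{-678} - 45 = - \frac{1}{678} - 45 = - \frac{30511}{678}$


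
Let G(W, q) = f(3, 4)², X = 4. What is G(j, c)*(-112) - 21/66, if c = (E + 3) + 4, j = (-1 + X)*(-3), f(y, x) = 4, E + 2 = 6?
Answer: -39431/22 ≈ -1792.3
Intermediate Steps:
E = 4 (E = -2 + 6 = 4)
j = -9 (j = (-1 + 4)*(-3) = 3*(-3) = -9)
c = 11 (c = (4 + 3) + 4 = 7 + 4 = 11)
G(W, q) = 16 (G(W, q) = 4² = 16)
G(j, c)*(-112) - 21/66 = 16*(-112) - 21/66 = -1792 - 21*1/66 = -1792 - 7/22 = -39431/22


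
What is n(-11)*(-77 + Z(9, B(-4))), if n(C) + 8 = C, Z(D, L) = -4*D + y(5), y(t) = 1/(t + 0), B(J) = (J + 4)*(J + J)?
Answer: 10716/5 ≈ 2143.2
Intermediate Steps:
B(J) = 2*J*(4 + J) (B(J) = (4 + J)*(2*J) = 2*J*(4 + J))
y(t) = 1/t
Z(D, L) = 1/5 - 4*D (Z(D, L) = -4*D + 1/5 = 1/5 - 4*D)
n(C) = -8 + C
n(-11)*(-77 + Z(9, B(-4))) = (-8 - 11)*(-77 + (1/5 - 4*9)) = -19*(-77 + (1/5 - 36)) = -19*(-77 - 179/5) = -19*(-564/5) = 10716/5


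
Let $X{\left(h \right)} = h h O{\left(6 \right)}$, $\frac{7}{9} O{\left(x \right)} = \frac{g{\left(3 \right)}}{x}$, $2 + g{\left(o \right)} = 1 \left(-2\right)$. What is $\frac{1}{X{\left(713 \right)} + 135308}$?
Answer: $- \frac{7}{2103058} \approx -3.3285 \cdot 10^{-6}$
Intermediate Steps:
$g{\left(o \right)} = -4$ ($g{\left(o \right)} = -2 + 1 \left(-2\right) = -2 - 2 = -4$)
$O{\left(x \right)} = - \frac{36}{7 x}$ ($O{\left(x \right)} = \frac{9 \left(- \frac{4}{x}\right)}{7} = - \frac{36}{7 x}$)
$X{\left(h \right)} = - \frac{6 h^{2}}{7}$ ($X{\left(h \right)} = h h \left(- \frac{36}{7 \cdot 6}\right) = h^{2} \left(\left(- \frac{36}{7}\right) \frac{1}{6}\right) = h^{2} \left(- \frac{6}{7}\right) = - \frac{6 h^{2}}{7}$)
$\frac{1}{X{\left(713 \right)} + 135308} = \frac{1}{- \frac{6 \cdot 713^{2}}{7} + 135308} = \frac{1}{\left(- \frac{6}{7}\right) 508369 + 135308} = \frac{1}{- \frac{3050214}{7} + 135308} = \frac{1}{- \frac{2103058}{7}} = - \frac{7}{2103058}$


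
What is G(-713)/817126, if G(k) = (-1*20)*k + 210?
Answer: 7235/408563 ≈ 0.017708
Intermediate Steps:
G(k) = 210 - 20*k (G(k) = -20*k + 210 = 210 - 20*k)
G(-713)/817126 = (210 - 20*(-713))/817126 = (210 + 14260)*(1/817126) = 14470*(1/817126) = 7235/408563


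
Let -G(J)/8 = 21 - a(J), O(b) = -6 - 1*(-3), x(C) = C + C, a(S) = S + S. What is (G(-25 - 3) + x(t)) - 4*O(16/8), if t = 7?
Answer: -590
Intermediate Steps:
a(S) = 2*S
x(C) = 2*C
O(b) = -3 (O(b) = -6 + 3 = -3)
G(J) = -168 + 16*J (G(J) = -8*(21 - 2*J) = -168 + 16*J)
(G(-25 - 3) + x(t)) - 4*O(16/8) = ((-168 + 16*(-25 - 3)) + 2*7) - 4*(-3) = ((-168 + 16*(-28)) + 14) + 12 = ((-168 - 448) + 14) + 12 = (-616 + 14) + 12 = -602 + 12 = -590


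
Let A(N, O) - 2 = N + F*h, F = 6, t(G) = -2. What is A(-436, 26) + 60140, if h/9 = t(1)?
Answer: 59598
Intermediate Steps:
h = -18 (h = 9*(-2) = -18)
A(N, O) = -106 + N (A(N, O) = 2 + (N + 6*(-18)) = 2 + (N - 108) = 2 + (-108 + N) = -106 + N)
A(-436, 26) + 60140 = (-106 - 436) + 60140 = -542 + 60140 = 59598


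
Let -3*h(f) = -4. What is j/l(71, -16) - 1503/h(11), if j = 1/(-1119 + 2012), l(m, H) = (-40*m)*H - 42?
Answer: -91398363361/81080828 ≈ -1127.3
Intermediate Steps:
h(f) = 4/3 (h(f) = -⅓*(-4) = 4/3)
l(m, H) = -42 - 40*H*m (l(m, H) = -40*H*m - 42 = -42 - 40*H*m)
j = 1/893 ≈ 0.0011198
j/l(71, -16) - 1503/h(11) = 1/(893*(-42 - 40*(-16)*71)) - 1503/4/3 = 1/(893*(-42 + 45440)) - 1503*¾ = (1/893)/45398 - 4509/4 = (1/893)*(1/45398) - 4509/4 = 1/40540414 - 4509/4 = -91398363361/81080828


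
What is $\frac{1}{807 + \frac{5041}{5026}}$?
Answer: $\frac{5026}{4061023} \approx 0.0012376$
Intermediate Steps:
$\frac{1}{807 + \frac{5041}{5026}} = \frac{1}{\frac{4061023}{5026}} = \frac{5026}{4061023}$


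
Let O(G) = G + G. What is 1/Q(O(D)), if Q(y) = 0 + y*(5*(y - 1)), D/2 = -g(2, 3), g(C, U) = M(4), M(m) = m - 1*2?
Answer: 1/360 ≈ 0.0027778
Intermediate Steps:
M(m) = -2 + m (M(m) = m - 2 = -2 + m)
g(C, U) = 2 (g(C, U) = -2 + 4 = 2)
D = -4 (D = 2*(-1*2) = 2*(-2) = -4)
O(G) = 2*G
Q(y) = y*(-5 + 5*y) (Q(y) = 0 + y*(5*(-1 + y)) = 0 + y*(-5 + 5*y) = y*(-5 + 5*y))
1/Q(O(D)) = 1/(5*(2*(-4))*(-1 + 2*(-4))) = 1/(5*(-8)*(-1 - 8)) = 1/(5*(-8)*(-9)) = 1/360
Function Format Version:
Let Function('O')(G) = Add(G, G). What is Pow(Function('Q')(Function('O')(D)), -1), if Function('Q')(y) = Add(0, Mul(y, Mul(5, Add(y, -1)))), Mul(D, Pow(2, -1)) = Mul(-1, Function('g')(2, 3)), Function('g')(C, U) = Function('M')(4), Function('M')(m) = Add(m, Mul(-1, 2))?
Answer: Rational(1, 360) ≈ 0.0027778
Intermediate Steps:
Function('M')(m) = Add(-2, m) (Function('M')(m) = Add(m, -2) = Add(-2, m))
Function('g')(C, U) = 2 (Function('g')(C, U) = Add(-2, 4) = 2)
D = -4 (D = Mul(2, Mul(-1, 2)) = Mul(2, -2) = -4)
Function('O')(G) = Mul(2, G)
Function('Q')(y) = Mul(y, Add(-5, Mul(5, y))) (Function('Q')(y) = Add(0, Mul(y, Mul(5, Add(-1, y)))) = Add(0, Mul(y, Add(-5, Mul(5, y)))) = Mul(y, Add(-5, Mul(5, y))))
Pow(Function('Q')(Function('O')(D)), -1) = Pow(Mul(5, Mul(2, -4), Add(-1, Mul(2, -4))), -1) = Pow(Mul(5, -8, Add(-1, -8)), -1) = Pow(Mul(5, -8, -9), -1) = Pow(360, -1) = Rational(1, 360)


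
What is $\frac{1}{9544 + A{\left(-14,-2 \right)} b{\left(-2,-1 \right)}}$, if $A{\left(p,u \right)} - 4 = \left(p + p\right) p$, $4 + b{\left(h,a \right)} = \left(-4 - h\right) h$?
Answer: $\frac{1}{9544} \approx 0.00010478$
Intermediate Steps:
$b{\left(h,a \right)} = -4 + h \left(-4 - h\right)$ ($b{\left(h,a \right)} = -4 + \left(-4 - h\right) h = -4 + h \left(-4 - h\right)$)
$A{\left(p,u \right)} = 4 + 2 p^{2}$ ($A{\left(p,u \right)} = 4 + \left(p + p\right) p = 4 + 2 p p = 4 + 2 p^{2}$)
$\frac{1}{9544 + A{\left(-14,-2 \right)} b{\left(-2,-1 \right)}} = \frac{1}{9544 + \left(4 + 2 \left(-14\right)^{2}\right) \left(-4 - \left(-2\right)^{2} - -8\right)} = \frac{1}{9544 + \left(4 + 2 \cdot 196\right) \left(-4 - 4 + 8\right)} = \frac{1}{9544 + \left(4 + 392\right) \left(-4 - 4 + 8\right)} = \frac{1}{9544 + 396 \cdot 0} = \frac{1}{9544 + 0} = \frac{1}{9544}$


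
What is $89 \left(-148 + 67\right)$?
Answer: $-7209$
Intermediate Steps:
$89 \left(-148 + 67\right) = 89 \left(-81\right) = -7209$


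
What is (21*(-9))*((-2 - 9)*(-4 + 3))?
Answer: -2079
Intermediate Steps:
(21*(-9))*((-2 - 9)*(-4 + 3)) = -(-2079)*(-1) = -189*11 = -2079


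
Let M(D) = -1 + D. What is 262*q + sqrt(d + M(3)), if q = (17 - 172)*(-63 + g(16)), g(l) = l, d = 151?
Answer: 1908670 + 3*sqrt(17) ≈ 1.9087e+6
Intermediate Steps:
q = 7285 (q = (17 - 172)*(-63 + 16) = -155*(-47) = 7285)
262*q + sqrt(d + M(3)) = 262*7285 + sqrt(151 + (-1 + 3)) = 1908670 + sqrt(151 + 2) = 1908670 + sqrt(153) = 1908670 + 3*sqrt(17)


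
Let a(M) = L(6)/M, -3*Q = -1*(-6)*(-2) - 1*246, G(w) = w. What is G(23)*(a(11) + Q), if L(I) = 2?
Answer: 21804/11 ≈ 1982.2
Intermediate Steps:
Q = 86 (Q = -(-1*(-6)*(-2) - 1*246)/3 = -(6*(-2) - 246)/3 = -(-12 - 246)/3 = -⅓*(-258) = 86)
a(M) = 2/M
G(23)*(a(11) + Q) = 23*(2/11 + 86) = 23*(948/11) = 21804/11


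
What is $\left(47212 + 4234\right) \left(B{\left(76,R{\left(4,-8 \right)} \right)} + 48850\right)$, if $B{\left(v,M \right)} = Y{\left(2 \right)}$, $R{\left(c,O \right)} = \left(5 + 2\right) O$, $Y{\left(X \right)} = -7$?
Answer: $2512776978$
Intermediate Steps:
$R{\left(c,O \right)} = 7 O$
$B{\left(v,M \right)} = -7$
$\left(47212 + 4234\right) \left(B{\left(76,R{\left(4,-8 \right)} \right)} + 48850\right) = \left(47212 + 4234\right) \left(-7 + 48850\right) = 51446 \cdot 48843 = 2512776978$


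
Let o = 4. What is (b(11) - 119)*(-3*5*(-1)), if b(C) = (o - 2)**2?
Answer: -1725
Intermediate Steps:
b(C) = 4 (b(C) = (4 - 2)**2 = 2**2 = 4)
(b(11) - 119)*(-3*5*(-1)) = (4 - 119)*(-3*5*(-1)) = -(-1725)*(-1) = -115*15 = -1725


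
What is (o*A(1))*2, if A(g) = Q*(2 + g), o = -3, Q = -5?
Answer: 90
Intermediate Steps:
A(g) = -10 - 5*g (A(g) = -5*(2 + g) = -10 - 5*g)
(o*A(1))*2 = -3*(-10 - 5*1)*2 = -3*(-10 - 5)*2 = -3*(-15)*2 = 45*2 = 90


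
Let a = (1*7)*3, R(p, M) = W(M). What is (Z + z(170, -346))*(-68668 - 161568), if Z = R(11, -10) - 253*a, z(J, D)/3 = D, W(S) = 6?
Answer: 1460847420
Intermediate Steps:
z(J, D) = 3*D
R(p, M) = 6
a = 21 (a = 7*3 = 21)
Z = -5307 (Z = 6 - 253*21 = 6 - 5313 = -5307)
(Z + z(170, -346))*(-68668 - 161568) = (-5307 + 3*(-346))*(-68668 - 161568) = (-5307 - 1038)*(-230236) = -6345*(-230236) = 1460847420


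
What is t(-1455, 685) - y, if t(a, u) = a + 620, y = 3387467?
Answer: -3388302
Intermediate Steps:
t(a, u) = 620 + a
t(-1455, 685) - y = (620 - 1455) - 1*3387467 = -835 - 3387467 = -3388302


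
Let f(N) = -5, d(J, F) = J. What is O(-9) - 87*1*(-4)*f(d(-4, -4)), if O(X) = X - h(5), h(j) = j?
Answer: -1754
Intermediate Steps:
O(X) = -5 + X (O(X) = X - 1*5 = X - 5 = -5 + X)
O(-9) - 87*1*(-4)*f(d(-4, -4)) = (-5 - 9) - 87*1*(-4)*(-5) = -14 - (-348)*(-5) = -14 - 87*20 = -14 - 1740 = -1754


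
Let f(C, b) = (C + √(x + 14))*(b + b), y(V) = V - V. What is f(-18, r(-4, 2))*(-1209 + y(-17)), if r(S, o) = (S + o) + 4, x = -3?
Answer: 87048 - 4836*√11 ≈ 71009.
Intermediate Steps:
y(V) = 0
r(S, o) = 4 + S + o
f(C, b) = 2*b*(C + √11) (f(C, b) = (C + √(-3 + 14))*(b + b) = (C + √11)*(2*b) = 2*b*(C + √11))
f(-18, r(-4, 2))*(-1209 + y(-17)) = (2*(4 - 4 + 2)*(-18 + √11))*(-1209 + 0) = (2*2*(-18 + √11))*(-1209) = (-72 + 4*√11)*(-1209) = 87048 - 4836*√11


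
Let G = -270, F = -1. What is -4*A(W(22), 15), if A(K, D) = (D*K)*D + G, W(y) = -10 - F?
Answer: 9180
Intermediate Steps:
W(y) = -9 (W(y) = -10 - 1*(-1) = -10 + 1 = -9)
A(K, D) = -270 + K*D**2 (A(K, D) = (D*K)*D - 270 = K*D**2 - 270 = -270 + K*D**2)
-4*A(W(22), 15) = -4*(-270 - 9*15**2) = -4*(-270 - 9*225) = -4*(-270 - 2025) = -4*(-2295) = 9180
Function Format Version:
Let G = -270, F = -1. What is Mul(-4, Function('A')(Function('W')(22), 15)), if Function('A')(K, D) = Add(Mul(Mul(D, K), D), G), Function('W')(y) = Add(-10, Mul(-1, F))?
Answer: 9180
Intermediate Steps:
Function('W')(y) = -9 (Function('W')(y) = Add(-10, Mul(-1, -1)) = Add(-10, 1) = -9)
Function('A')(K, D) = Add(-270, Mul(K, Pow(D, 2))) (Function('A')(K, D) = Add(Mul(Mul(D, K), D), -270) = Add(Mul(K, Pow(D, 2)), -270) = Add(-270, Mul(K, Pow(D, 2))))
Mul(-4, Function('A')(Function('W')(22), 15)) = Mul(-4, Add(-270, Mul(-9, Pow(15, 2)))) = Mul(-4, Add(-270, Mul(-9, 225))) = Mul(-4, Add(-270, -2025)) = Mul(-4, -2295) = 9180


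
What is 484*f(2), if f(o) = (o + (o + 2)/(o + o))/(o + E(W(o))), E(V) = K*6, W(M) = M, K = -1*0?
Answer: 726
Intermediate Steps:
K = 0
E(V) = 0 (E(V) = 0*6 = 0)
f(o) = (o + (2 + o)/(2*o))/o (f(o) = (o + (o + 2)/(o + o))/(o + 0) = (o + (2 + o)/((2*o)))/o = (o + (2 + o)*(1/(2*o)))/o = (o + (2 + o)/(2*o))/o)
484*f(2) = 484*((1 + 2² + (½)*2)/2²) = 484*((1 + 4 + 1)/4) = 484*((¼)*6) = 484*(3/2) = 726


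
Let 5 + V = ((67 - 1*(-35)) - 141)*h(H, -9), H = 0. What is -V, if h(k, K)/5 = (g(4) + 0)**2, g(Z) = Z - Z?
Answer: 5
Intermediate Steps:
g(Z) = 0
h(k, K) = 0 (h(k, K) = 5*(0 + 0)**2 = 5*0**2 = 5*0 = 0)
V = -5 (V = -5 + ((67 - 1*(-35)) - 141)*0 = -5 + ((67 + 35) - 141)*0 = -5 + (102 - 141)*0 = -5 - 39*0 = -5 + 0 = -5)
-V = -1*(-5) = 5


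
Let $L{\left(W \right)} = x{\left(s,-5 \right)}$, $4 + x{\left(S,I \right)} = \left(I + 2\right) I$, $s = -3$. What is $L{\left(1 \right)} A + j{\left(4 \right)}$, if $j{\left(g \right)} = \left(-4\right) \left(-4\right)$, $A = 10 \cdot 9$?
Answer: $1006$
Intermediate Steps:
$x{\left(S,I \right)} = -4 + I \left(2 + I\right)$ ($x{\left(S,I \right)} = -4 + \left(I + 2\right) I = -4 + \left(2 + I\right) I = -4 + I \left(2 + I\right)$)
$L{\left(W \right)} = 11$ ($L{\left(W \right)} = -4 + \left(-5\right)^{2} + 2 \left(-5\right) = -4 + 25 - 10 = 11$)
$A = 90$
$j{\left(g \right)} = 16$
$L{\left(1 \right)} A + j{\left(4 \right)} = 11 \cdot 90 + 16 = 990 + 16 = 1006$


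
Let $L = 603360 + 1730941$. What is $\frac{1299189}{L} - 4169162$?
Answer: $- \frac{9732077726573}{2334301} \approx -4.1692 \cdot 10^{6}$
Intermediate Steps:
$L = 2334301$
$\frac{1299189}{L} - 4169162 = \frac{1299189}{2334301} - 4169162 = - \frac{9732077726573}{2334301}$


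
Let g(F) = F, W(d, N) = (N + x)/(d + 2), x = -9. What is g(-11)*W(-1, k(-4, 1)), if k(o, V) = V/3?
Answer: 286/3 ≈ 95.333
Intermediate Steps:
k(o, V) = V/3 (k(o, V) = V*(⅓) = V/3)
W(d, N) = (-9 + N)/(2 + d) (W(d, N) = (N - 9)/(d + 2) = (-9 + N)/(2 + d))
g(-11)*W(-1, k(-4, 1)) = -11*(-9 + (⅓)*1)/(2 - 1) = -11*(-9 + ⅓)/1 = -11*(-26)/3 = -11*(-26/3) = 286/3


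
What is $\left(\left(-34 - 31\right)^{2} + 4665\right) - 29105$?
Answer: $-20215$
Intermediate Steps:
$\left(\left(-34 - 31\right)^{2} + 4665\right) - 29105 = \left(\left(-65\right)^{2} + 4665\right) - 29105 = \left(4225 + 4665\right) - 29105 = 8890 - 29105 = -20215$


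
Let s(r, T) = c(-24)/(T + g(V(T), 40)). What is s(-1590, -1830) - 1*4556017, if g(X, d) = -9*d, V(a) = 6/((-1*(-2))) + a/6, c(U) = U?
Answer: -1662946201/365 ≈ -4.5560e+6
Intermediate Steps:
V(a) = 3 + a/6 (V(a) = 6/2 + a*(1/6) = 6*(1/2) + a/6 = 3 + a/6)
s(r, T) = -24/(-360 + T) (s(r, T) = -24/(T - 9*40) = -24/(T - 360) = -24/(-360 + T))
s(-1590, -1830) - 1*4556017 = -24/(-360 - 1830) - 1*4556017 = -24/(-2190) - 4556017 = -24*(-1/2190) - 4556017 = 4/365 - 4556017 = -1662946201/365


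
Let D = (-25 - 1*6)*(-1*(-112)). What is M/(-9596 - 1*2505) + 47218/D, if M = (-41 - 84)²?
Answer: -312817509/21007336 ≈ -14.891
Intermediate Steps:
M = 15625 (M = (-125)² = 15625)
D = -3472 (D = (-25 - 6)*112 = -31*112 = -3472)
M/(-9596 - 1*2505) + 47218/D = 15625/(-9596 - 1*2505) + 47218/(-3472) = 15625/(-9596 - 2505) + 47218*(-1/3472) = 15625/(-12101) - 23609/1736 = 15625*(-1/12101) - 23609/1736 = -15625/12101 - 23609/1736 = -312817509/21007336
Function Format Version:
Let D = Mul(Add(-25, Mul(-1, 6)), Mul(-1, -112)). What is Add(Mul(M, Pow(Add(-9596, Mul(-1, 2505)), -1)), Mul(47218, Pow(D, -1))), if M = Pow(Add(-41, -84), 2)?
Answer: Rational(-312817509, 21007336) ≈ -14.891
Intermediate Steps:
M = 15625 (M = Pow(-125, 2) = 15625)
D = -3472 (D = Mul(Add(-25, -6), 112) = Mul(-31, 112) = -3472)
Add(Mul(M, Pow(Add(-9596, Mul(-1, 2505)), -1)), Mul(47218, Pow(D, -1))) = Add(Mul(15625, Pow(Add(-9596, Mul(-1, 2505)), -1)), Mul(47218, Pow(-3472, -1))) = Add(Mul(15625, Pow(Add(-9596, -2505), -1)), Mul(47218, Rational(-1, 3472))) = Add(Mul(15625, Pow(-12101, -1)), Rational(-23609, 1736)) = Add(Mul(15625, Rational(-1, 12101)), Rational(-23609, 1736)) = Add(Rational(-15625, 12101), Rational(-23609, 1736)) = Rational(-312817509, 21007336)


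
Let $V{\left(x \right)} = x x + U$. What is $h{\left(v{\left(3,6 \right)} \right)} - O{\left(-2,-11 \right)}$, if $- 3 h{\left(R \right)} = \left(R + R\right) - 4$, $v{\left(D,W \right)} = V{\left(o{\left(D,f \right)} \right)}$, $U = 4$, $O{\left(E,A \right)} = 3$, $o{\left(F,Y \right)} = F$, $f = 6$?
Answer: $- \frac{31}{3} \approx -10.333$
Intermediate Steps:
$V{\left(x \right)} = 4 + x^{2}$ ($V{\left(x \right)} = x x + 4 = x^{2} + 4 = 4 + x^{2}$)
$v{\left(D,W \right)} = 4 + D^{2}$
$h{\left(R \right)} = \frac{4}{3} - \frac{2 R}{3}$ ($h{\left(R \right)} = - \frac{\left(R + R\right) - 4}{3} = - \frac{2 R - 4}{3} = - \frac{-4 + 2 R}{3} = \frac{4}{3} - \frac{2 R}{3}$)
$h{\left(v{\left(3,6 \right)} \right)} - O{\left(-2,-11 \right)} = \left(\frac{4}{3} - \frac{2 \left(4 + 3^{2}\right)}{3}\right) - 3 = \left(\frac{4}{3} - \frac{2 \left(4 + 9\right)}{3}\right) - 3 = \left(\frac{4}{3} - \frac{26}{3}\right) - 3 = - \frac{22}{3} - 3 = - \frac{31}{3}$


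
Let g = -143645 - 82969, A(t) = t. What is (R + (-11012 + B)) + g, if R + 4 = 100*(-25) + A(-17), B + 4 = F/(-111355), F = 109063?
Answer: -26742123668/111355 ≈ -2.4015e+5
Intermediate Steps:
B = -554483/111355 (B = -4 + 109063/(-111355) = -4 + 109063*(-1/111355) = -4 - 109063/111355 = -554483/111355 ≈ -4.9794)
R = -2521 (R = -4 + (100*(-25) - 17) = -4 + (-2500 - 17) = -4 - 2517 = -2521)
g = -226614
(R + (-11012 + B)) + g = (-2521 + (-11012 - 554483/111355)) - 226614 = (-2521 - 1226795743/111355) - 226614 = -1507521698/111355 - 226614 = -26742123668/111355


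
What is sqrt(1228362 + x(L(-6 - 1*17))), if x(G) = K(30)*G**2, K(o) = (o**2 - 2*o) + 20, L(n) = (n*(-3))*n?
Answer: sqrt(2167197702) ≈ 46553.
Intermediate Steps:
L(n) = -3*n**2 (L(n) = (-3*n)*n = -3*n**2)
K(o) = 20 + o**2 - 2*o
x(G) = 860*G**2 (x(G) = (20 + 30**2 - 2*30)*G**2 = (20 + 900 - 60)*G**2 = 860*G**2)
sqrt(1228362 + x(L(-6 - 1*17))) = sqrt(1228362 + 860*(-3*(-6 - 1*17)**2)**2) = sqrt(1228362 + 860*(-3*(-6 - 17)**2)**2) = sqrt(1228362 + 860*(-3*(-23)**2)**2) = sqrt(1228362 + 860*(-3*529)**2) = sqrt(1228362 + 860*(-1587)**2) = sqrt(1228362 + 860*2518569) = sqrt(1228362 + 2165969340) = sqrt(2167197702)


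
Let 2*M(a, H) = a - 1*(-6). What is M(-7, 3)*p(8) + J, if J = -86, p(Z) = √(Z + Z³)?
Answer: -86 - √130 ≈ -97.402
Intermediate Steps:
M(a, H) = 3 + a/2 (M(a, H) = (a - 1*(-6))/2 = (a + 6)/2 = (6 + a)/2 = 3 + a/2)
M(-7, 3)*p(8) + J = (3 + (½)*(-7))*√(8 + 8³) - 86 = (3 - 7/2)*√(8 + 512) - 86 = -√130 - 86 = -86 - √130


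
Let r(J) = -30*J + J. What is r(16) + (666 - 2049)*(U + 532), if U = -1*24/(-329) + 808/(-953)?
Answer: -230496196460/313537 ≈ -7.3515e+5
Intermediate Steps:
U = -242960/313537 (U = -24*(-1/329) + 808*(-1/953) = 24/329 - 808/953 = -242960/313537 ≈ -0.77490)
r(J) = -29*J
r(16) + (666 - 2049)*(U + 532) = -29*16 + (666 - 2049)*(-242960/313537 + 532) = -464 - 1383*166558724/313537 = -464 - 230350715292/313537 = -230496196460/313537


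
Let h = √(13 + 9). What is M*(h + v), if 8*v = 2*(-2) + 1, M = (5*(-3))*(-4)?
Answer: -45/2 + 60*√22 ≈ 258.92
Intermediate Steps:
h = √22 ≈ 4.6904
M = 60 (M = -15*(-4) = 60)
v = -3/8 (v = (2*(-2) + 1)/8 = (-4 + 1)/8 = (⅛)*(-3) = -3/8 ≈ -0.37500)
M*(h + v) = 60*(√22 - 3/8) = 60*(-3/8 + √22) = -45/2 + 60*√22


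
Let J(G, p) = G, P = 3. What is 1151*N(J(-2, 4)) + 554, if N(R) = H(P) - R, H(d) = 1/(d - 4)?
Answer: 1705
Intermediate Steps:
H(d) = 1/(-4 + d)
N(R) = -1 - R (N(R) = 1/(-4 + 3) - R = 1/(-1) - R = -1 - R)
1151*N(J(-2, 4)) + 554 = 1151*(-1 - 1*(-2)) + 554 = 1151*(-1 + 2) + 554 = 1151*1 + 554 = 1151 + 554 = 1705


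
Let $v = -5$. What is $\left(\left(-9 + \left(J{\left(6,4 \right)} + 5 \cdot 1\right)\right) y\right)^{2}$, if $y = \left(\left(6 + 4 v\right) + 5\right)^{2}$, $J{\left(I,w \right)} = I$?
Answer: $26244$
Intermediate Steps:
$y = 81$ ($y = \left(\left(6 + 4 \left(-5\right)\right) + 5\right)^{2} = \left(\left(6 - 20\right) + 5\right)^{2} = \left(-14 + 5\right)^{2} = \left(-9\right)^{2} = 81$)
$\left(\left(-9 + \left(J{\left(6,4 \right)} + 5 \cdot 1\right)\right) y\right)^{2} = \left(\left(-9 + \left(6 + 5 \cdot 1\right)\right) 81\right)^{2} = \left(\left(-9 + \left(6 + 5\right)\right) 81\right)^{2} = \left(\left(-9 + 11\right) 81\right)^{2} = \left(2 \cdot 81\right)^{2} = 162^{2} = 26244$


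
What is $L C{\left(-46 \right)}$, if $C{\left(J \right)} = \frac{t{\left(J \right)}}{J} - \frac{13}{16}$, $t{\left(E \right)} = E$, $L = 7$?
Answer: $\frac{21}{16} \approx 1.3125$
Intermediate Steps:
$C{\left(J \right)} = \frac{3}{16}$ ($C{\left(J \right)} = \frac{J}{J} - \frac{13}{16} = 1 - \frac{13}{16} = \frac{3}{16}$)
$L C{\left(-46 \right)} = 7 \cdot \frac{3}{16} = \frac{21}{16}$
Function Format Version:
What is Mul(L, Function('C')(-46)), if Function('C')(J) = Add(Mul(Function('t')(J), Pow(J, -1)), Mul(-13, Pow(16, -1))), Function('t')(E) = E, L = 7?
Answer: Rational(21, 16) ≈ 1.3125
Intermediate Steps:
Function('C')(J) = Rational(3, 16) (Function('C')(J) = Add(Mul(J, Pow(J, -1)), Mul(-13, Pow(16, -1))) = Add(1, Mul(-13, Rational(1, 16))) = Add(1, Rational(-13, 16)) = Rational(3, 16))
Mul(L, Function('C')(-46)) = Mul(7, Rational(3, 16)) = Rational(21, 16)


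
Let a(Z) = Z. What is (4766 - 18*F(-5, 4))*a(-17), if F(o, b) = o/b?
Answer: -162809/2 ≈ -81405.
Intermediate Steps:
(4766 - 18*F(-5, 4))*a(-17) = (4766 - 18*(-5/4))*(-17) = (4766 - 18*(-5*¼))*(-17) = (4766 - 18*(-5)/4)*(-17) = (4766 - 1*(-45/2))*(-17) = (4766 + 45/2)*(-17) = (9577/2)*(-17) = -162809/2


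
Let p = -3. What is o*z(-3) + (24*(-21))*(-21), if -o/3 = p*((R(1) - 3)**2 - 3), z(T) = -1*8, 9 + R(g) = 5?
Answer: 7272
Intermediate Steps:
R(g) = -4 (R(g) = -9 + 5 = -4)
z(T) = -8
o = 414 (o = -(-9)*((-4 - 3)**2 - 3) = -(-9)*((-7)**2 - 3) = -(-9)*(49 - 3) = -(-9)*46 = -3*(-138) = 414)
o*z(-3) + (24*(-21))*(-21) = 414*(-8) + (24*(-21))*(-21) = -3312 - 504*(-21) = -3312 + 10584 = 7272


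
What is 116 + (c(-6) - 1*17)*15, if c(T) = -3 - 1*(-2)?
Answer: -154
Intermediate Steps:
c(T) = -1 (c(T) = -3 + 2 = -1)
116 + (c(-6) - 1*17)*15 = 116 + (-1 - 1*17)*15 = 116 + (-1 - 17)*15 = 116 - 18*15 = 116 - 270 = -154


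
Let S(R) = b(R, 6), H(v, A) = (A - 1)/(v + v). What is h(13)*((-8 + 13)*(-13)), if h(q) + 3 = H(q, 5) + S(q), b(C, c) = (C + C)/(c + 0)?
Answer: -290/3 ≈ -96.667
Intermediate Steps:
H(v, A) = (-1 + A)/(2*v) (H(v, A) = (-1 + A)/((2*v)) = (-1 + A)*(1/(2*v)) = (-1 + A)/(2*v))
b(C, c) = 2*C/c (b(C, c) = (2*C)/c = 2*C/c)
S(R) = R/3 (S(R) = 2*R/6 = 2*R*(1/6) = R/3)
h(q) = -3 + 2/q + q/3 (h(q) = -3 + ((-1 + 5)/(2*q) + q/3) = -3 + ((1/2)*4/q + q/3) = -3 + (2/q + q/3) = -3 + 2/q + q/3)
h(13)*((-8 + 13)*(-13)) = (-3 + 2/13 + (1/3)*13)*((-8 + 13)*(-13)) = (-3 + 2*(1/13) + 13/3)*(5*(-13)) = (-3 + 2/13 + 13/3)*(-65) = (58/39)*(-65) = -290/3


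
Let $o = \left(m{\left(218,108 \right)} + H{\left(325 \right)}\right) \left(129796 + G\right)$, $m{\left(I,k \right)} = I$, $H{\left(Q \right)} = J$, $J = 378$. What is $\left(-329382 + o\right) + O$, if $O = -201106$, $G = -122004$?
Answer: $4113544$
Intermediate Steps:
$H{\left(Q \right)} = 378$
$o = 4644032$ ($o = \left(218 + 378\right) \left(129796 - 122004\right) = 596 \cdot 7792 = 4644032$)
$\left(-329382 + o\right) + O = \left(-329382 + 4644032\right) - 201106 = 4314650 - 201106 = 4113544$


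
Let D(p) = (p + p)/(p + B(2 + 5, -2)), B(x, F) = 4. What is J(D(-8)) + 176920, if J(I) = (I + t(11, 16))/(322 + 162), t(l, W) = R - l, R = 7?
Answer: 176920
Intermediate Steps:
t(l, W) = 7 - l
D(p) = 2*p/(4 + p) (D(p) = (p + p)/(p + 4) = (2*p)/(4 + p) = 2*p/(4 + p))
J(I) = -1/121 + I/484 (J(I) = (I + (7 - 1*11))/(322 + 162) = (I + (7 - 11))/484 = (I - 4)*(1/484) = (-4 + I)*(1/484) = -1/121 + I/484)
J(D(-8)) + 176920 = (-1/121 + (2*(-8)/(4 - 8))/484) + 176920 = (-1/121 + (2*(-8)/(-4))/484) + 176920 = (-1/121 + (2*(-8)*(-¼))/484) + 176920 = (-1/121 + (1/484)*4) + 176920 = (-1/121 + 1/121) + 176920 = 0 + 176920 = 176920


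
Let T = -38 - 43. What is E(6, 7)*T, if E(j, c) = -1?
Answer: 81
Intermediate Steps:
T = -81
E(6, 7)*T = -1*(-81) = 81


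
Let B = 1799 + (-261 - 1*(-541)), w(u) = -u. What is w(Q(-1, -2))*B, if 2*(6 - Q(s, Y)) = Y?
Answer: -14553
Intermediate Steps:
Q(s, Y) = 6 - Y/2
B = 2079 (B = 1799 + (-261 + 541) = 1799 + 280 = 2079)
w(Q(-1, -2))*B = -(6 - ½*(-2))*2079 = -(6 + 1)*2079 = -1*7*2079 = -7*2079 = -14553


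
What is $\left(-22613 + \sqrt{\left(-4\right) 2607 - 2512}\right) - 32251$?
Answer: $-54864 + 2 i \sqrt{3235} \approx -54864.0 + 113.75 i$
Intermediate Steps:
$\left(-22613 + \sqrt{\left(-4\right) 2607 - 2512}\right) - 32251 = \left(-22613 + \sqrt{-10428 - 2512}\right) - 32251 = \left(-22613 + \sqrt{-12940}\right) - 32251 = \left(-22613 + 2 i \sqrt{3235}\right) - 32251 = -54864 + 2 i \sqrt{3235}$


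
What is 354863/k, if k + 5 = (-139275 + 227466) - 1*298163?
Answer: -354863/209977 ≈ -1.6900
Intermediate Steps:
k = -209977 (k = -5 + ((-139275 + 227466) - 1*298163) = -5 + (88191 - 298163) = -5 - 209972 = -209977)
354863/k = 354863/(-209977) = 354863*(-1/209977) = -354863/209977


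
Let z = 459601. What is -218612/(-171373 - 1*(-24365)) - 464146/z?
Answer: 8060279661/16891255952 ≈ 0.47719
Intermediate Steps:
-218612/(-171373 - 1*(-24365)) - 464146/z = -218612/(-171373 - 1*(-24365)) - 464146/459601 = -218612/(-171373 + 24365) - 464146*1/459601 = -218612/(-147008) - 464146/459601 = -218612*(-1/147008) - 464146/459601 = 54653/36752 - 464146/459601 = 8060279661/16891255952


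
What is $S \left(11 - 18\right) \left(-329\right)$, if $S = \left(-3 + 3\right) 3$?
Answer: $0$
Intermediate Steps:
$S = 0$ ($S = 0 \cdot 3 = 0$)
$S \left(11 - 18\right) \left(-329\right) = 0 \left(11 - 18\right) \left(-329\right) = 0 \left(-7\right) \left(-329\right) = 0 \left(-329\right) = 0$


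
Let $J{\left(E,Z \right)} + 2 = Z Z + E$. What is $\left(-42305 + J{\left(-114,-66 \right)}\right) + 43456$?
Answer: $5391$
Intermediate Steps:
$J{\left(E,Z \right)} = -2 + E + Z^{2}$ ($J{\left(E,Z \right)} = -2 + \left(Z Z + E\right) = -2 + \left(Z^{2} + E\right) = -2 + \left(E + Z^{2}\right) = -2 + E + Z^{2}$)
$\left(-42305 + J{\left(-114,-66 \right)}\right) + 43456 = \left(-42305 - \left(116 - 4356\right)\right) + 43456 = \left(-42305 - -4240\right) + 43456 = \left(-42305 + 4240\right) + 43456 = -38065 + 43456 = 5391$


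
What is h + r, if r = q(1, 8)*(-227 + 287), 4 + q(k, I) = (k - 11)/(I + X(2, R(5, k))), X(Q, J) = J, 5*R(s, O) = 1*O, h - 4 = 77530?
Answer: 3166054/41 ≈ 77221.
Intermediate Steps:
h = 77534 (h = 4 + 77530 = 77534)
R(s, O) = O/5 (R(s, O) = (1*O)/5 = O/5)
q(k, I) = -4 + (-11 + k)/(I + k/5) (q(k, I) = -4 + (k - 11)/(I + k/5) = -4 + (-11 + k)/(I + k/5))
r = -12840/41 (r = ((-55 + 1 - 20*8)/(1 + 5*8))*(-227 + 287) = ((-55 + 1 - 160)/(1 + 40))*60 = (-214/41)*60 = ((1/41)*(-214))*60 = -214/41*60 = -12840/41 ≈ -313.17)
h + r = 77534 - 12840/41 = 3166054/41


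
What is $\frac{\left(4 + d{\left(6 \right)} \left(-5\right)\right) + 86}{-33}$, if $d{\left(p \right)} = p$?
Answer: $- \frac{20}{11} \approx -1.8182$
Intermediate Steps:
$\frac{\left(4 + d{\left(6 \right)} \left(-5\right)\right) + 86}{-33} = \frac{\left(4 + 6 \left(-5\right)\right) + 86}{-33} = \left(\left(4 - 30\right) + 86\right) \left(- \frac{1}{33}\right) = \left(-26 + 86\right) \left(- \frac{1}{33}\right) = 60 \left(- \frac{1}{33}\right) = - \frac{20}{11}$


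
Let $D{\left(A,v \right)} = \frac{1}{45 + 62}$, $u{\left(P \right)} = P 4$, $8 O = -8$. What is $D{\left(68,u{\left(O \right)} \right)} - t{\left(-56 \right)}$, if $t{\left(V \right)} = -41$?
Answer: $\frac{4388}{107} \approx 41.009$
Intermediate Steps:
$O = -1$ ($O = \frac{1}{8} \left(-8\right) = -1$)
$u{\left(P \right)} = 4 P$
$D{\left(A,v \right)} = \frac{1}{107}$
$D{\left(68,u{\left(O \right)} \right)} - t{\left(-56 \right)} = \frac{1}{107} - -41 = \frac{1}{107} + 41 = \frac{4388}{107}$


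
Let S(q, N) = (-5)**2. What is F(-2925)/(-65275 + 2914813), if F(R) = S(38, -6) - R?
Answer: 1475/1424769 ≈ 0.0010353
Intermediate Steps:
S(q, N) = 25
F(R) = 25 - R
F(-2925)/(-65275 + 2914813) = (25 - 1*(-2925))/(-65275 + 2914813) = (25 + 2925)/2849538 = 2950*(1/2849538) = 1475/1424769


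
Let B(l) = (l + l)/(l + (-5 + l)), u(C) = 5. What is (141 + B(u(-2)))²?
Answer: 20449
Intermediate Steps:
B(l) = 2*l/(-5 + 2*l) (B(l) = (2*l)/(-5 + 2*l) = 2*l/(-5 + 2*l))
(141 + B(u(-2)))² = (141 + 2*5/(-5 + 2*5))² = (141 + 2*5/(-5 + 10))² = (141 + 2*5/5)² = (141 + 2*5*(⅕))² = (141 + 2)² = 143² = 20449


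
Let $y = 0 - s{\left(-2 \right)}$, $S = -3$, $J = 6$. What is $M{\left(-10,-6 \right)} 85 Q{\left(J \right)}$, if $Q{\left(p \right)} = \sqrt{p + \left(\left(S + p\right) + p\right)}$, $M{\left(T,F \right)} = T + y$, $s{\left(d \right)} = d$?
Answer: $- 680 \sqrt{15} \approx -2633.6$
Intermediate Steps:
$y = 2$ ($y = 0 - -2 = 0 + 2 = 2$)
$M{\left(T,F \right)} = 2 + T$ ($M{\left(T,F \right)} = T + 2 = 2 + T$)
$Q{\left(p \right)} = \sqrt{-3 + 3 p}$ ($Q{\left(p \right)} = \sqrt{p + \left(\left(-3 + p\right) + p\right)} = \sqrt{p + \left(-3 + 2 p\right)} = \sqrt{-3 + 3 p}$)
$M{\left(-10,-6 \right)} 85 Q{\left(J \right)} = \left(2 - 10\right) 85 \sqrt{-3 + 3 \cdot 6} = \left(-8\right) 85 \sqrt{-3 + 18} = - 680 \sqrt{15}$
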